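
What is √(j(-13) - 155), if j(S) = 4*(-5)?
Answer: 5*I*√7 ≈ 13.229*I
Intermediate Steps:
j(S) = -20
√(j(-13) - 155) = √(-20 - 155) = √(-175) = 5*I*√7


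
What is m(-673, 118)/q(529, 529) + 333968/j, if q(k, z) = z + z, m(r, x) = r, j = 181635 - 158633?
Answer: 168928899/12168058 ≈ 13.883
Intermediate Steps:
j = 23002
q(k, z) = 2*z
m(-673, 118)/q(529, 529) + 333968/j = -673/(2*529) + 333968/23002 = -673/1058 + 333968*(1/23002) = -673*1/1058 + 166984/11501 = -673/1058 + 166984/11501 = 168928899/12168058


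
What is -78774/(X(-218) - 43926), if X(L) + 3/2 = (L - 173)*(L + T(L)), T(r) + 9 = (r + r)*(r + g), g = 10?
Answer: 157548/70828357 ≈ 0.0022244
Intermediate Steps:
T(r) = -9 + 2*r*(10 + r) (T(r) = -9 + (r + r)*(r + 10) = -9 + (2*r)*(10 + r) = -9 + 2*r*(10 + r))
X(L) = -3/2 + (-173 + L)*(-9 + 2*L**2 + 21*L) (X(L) = -3/2 + (L - 173)*(L + (-9 + 2*L**2 + 20*L)) = -3/2 + (-173 + L)*(-9 + 2*L**2 + 21*L))
-78774/(X(-218) - 43926) = -78774/((3111/2 - 3642*(-218) - 325*(-218)**2 + 2*(-218)**3) - 43926) = -78774/((3111/2 + 793956 - 325*47524 + 2*(-10360232)) - 43926) = -78774/((3111/2 + 793956 - 15445300 - 20720464) - 43926) = -78774/(-70740505/2 - 43926) = -78774/(-70828357/2) = -78774*(-2/70828357) = 157548/70828357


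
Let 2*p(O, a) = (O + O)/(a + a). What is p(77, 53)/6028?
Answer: 7/58088 ≈ 0.00012051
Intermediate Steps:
p(O, a) = O/(2*a) (p(O, a) = ((O + O)/(a + a))/2 = ((2*O)/((2*a)))/2 = ((2*O)*(1/(2*a)))/2 = (O/a)/2 = O/(2*a))
p(77, 53)/6028 = ((1/2)*77/53)/6028 = ((1/2)*77*(1/53))*(1/6028) = (77/106)*(1/6028) = 7/58088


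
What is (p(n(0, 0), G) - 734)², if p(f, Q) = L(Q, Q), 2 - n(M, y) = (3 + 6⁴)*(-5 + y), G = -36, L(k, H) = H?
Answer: 592900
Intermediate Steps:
n(M, y) = 6497 - 1299*y (n(M, y) = 2 - (3 + 6⁴)*(-5 + y) = 2 - (3 + 1296)*(-5 + y) = 2 - 1299*(-5 + y) = 2 - (-6495 + 1299*y) = 2 + (6495 - 1299*y) = 6497 - 1299*y)
p(f, Q) = Q
(p(n(0, 0), G) - 734)² = (-36 - 734)² = (-770)² = 592900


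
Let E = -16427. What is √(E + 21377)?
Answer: 15*√22 ≈ 70.356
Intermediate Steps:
√(E + 21377) = √(-16427 + 21377) = √4950 = 15*√22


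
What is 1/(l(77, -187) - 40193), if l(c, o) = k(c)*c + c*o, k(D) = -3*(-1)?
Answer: -1/54361 ≈ -1.8396e-5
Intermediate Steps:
k(D) = 3
l(c, o) = 3*c + c*o
1/(l(77, -187) - 40193) = 1/(77*(3 - 187) - 40193) = 1/(77*(-184) - 40193) = 1/(-14168 - 40193) = 1/(-54361) = -1/54361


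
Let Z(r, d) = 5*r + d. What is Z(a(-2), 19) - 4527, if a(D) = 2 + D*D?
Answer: -4478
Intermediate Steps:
a(D) = 2 + D²
Z(r, d) = d + 5*r
Z(a(-2), 19) - 4527 = (19 + 5*(2 + (-2)²)) - 4527 = (19 + 5*(2 + 4)) - 4527 = (19 + 5*6) - 4527 = (19 + 30) - 4527 = 49 - 4527 = -4478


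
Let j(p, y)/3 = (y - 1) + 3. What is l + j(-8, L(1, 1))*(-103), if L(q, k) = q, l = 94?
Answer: -833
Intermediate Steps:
j(p, y) = 6 + 3*y (j(p, y) = 3*((y - 1) + 3) = 3*((-1 + y) + 3) = 3*(2 + y) = 6 + 3*y)
l + j(-8, L(1, 1))*(-103) = 94 + (6 + 3*1)*(-103) = 94 + (6 + 3)*(-103) = 94 + 9*(-103) = 94 - 927 = -833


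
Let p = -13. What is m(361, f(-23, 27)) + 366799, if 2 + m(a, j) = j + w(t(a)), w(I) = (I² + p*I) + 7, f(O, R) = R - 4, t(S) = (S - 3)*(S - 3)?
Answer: 16424711591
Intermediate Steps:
t(S) = (-3 + S)² (t(S) = (-3 + S)*(-3 + S) = (-3 + S)²)
f(O, R) = -4 + R
w(I) = 7 + I² - 13*I (w(I) = (I² - 13*I) + 7 = 7 + I² - 13*I)
m(a, j) = 5 + j + (-3 + a)⁴ - 13*(-3 + a)² (m(a, j) = -2 + (j + (7 + ((-3 + a)²)² - 13*(-3 + a)²)) = -2 + (j + (7 + (-3 + a)⁴ - 13*(-3 + a)²)) = -2 + (7 + j + (-3 + a)⁴ - 13*(-3 + a)²) = 5 + j + (-3 + a)⁴ - 13*(-3 + a)²)
m(361, f(-23, 27)) + 366799 = (5 + (-4 + 27) + (-3 + 361)⁴ - 13*(-3 + 361)²) + 366799 = (5 + 23 + 358⁴ - 13*358²) + 366799 = (5 + 23 + 16426010896 - 13*128164) + 366799 = (5 + 23 + 16426010896 - 1666132) + 366799 = 16424344792 + 366799 = 16424711591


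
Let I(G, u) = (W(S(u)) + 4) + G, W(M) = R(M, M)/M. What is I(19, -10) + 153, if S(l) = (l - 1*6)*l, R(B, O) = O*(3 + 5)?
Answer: 184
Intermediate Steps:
R(B, O) = 8*O (R(B, O) = O*8 = 8*O)
S(l) = l*(-6 + l) (S(l) = (l - 6)*l = (-6 + l)*l = l*(-6 + l))
W(M) = 8 (W(M) = (8*M)/M = 8)
I(G, u) = 12 + G (I(G, u) = (8 + 4) + G = 12 + G)
I(19, -10) + 153 = (12 + 19) + 153 = 31 + 153 = 184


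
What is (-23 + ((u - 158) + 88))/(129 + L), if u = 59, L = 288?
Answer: -34/417 ≈ -0.081535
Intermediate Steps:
(-23 + ((u - 158) + 88))/(129 + L) = (-23 + ((59 - 158) + 88))/(129 + 288) = (-23 + (-99 + 88))/417 = (-23 - 11)*(1/417) = -34*1/417 = -34/417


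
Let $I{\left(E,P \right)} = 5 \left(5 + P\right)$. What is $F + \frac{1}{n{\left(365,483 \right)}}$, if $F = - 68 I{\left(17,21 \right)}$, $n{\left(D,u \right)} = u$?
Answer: $- \frac{4269719}{483} \approx -8840.0$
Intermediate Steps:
$I{\left(E,P \right)} = 25 + 5 P$
$F = -8840$ ($F = - 68 \left(25 + 5 \cdot 21\right) = - 68 \left(25 + 105\right) = \left(-68\right) 130 = -8840$)
$F + \frac{1}{n{\left(365,483 \right)}} = -8840 + \frac{1}{483} = - \frac{4269719}{483}$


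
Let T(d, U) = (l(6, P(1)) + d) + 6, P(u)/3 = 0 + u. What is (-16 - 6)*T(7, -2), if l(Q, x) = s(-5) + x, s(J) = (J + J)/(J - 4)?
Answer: -3388/9 ≈ -376.44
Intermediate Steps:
s(J) = 2*J/(-4 + J) (s(J) = (2*J)/(-4 + J) = 2*J/(-4 + J))
P(u) = 3*u (P(u) = 3*(0 + u) = 3*u)
l(Q, x) = 10/9 + x (l(Q, x) = 2*(-5)/(-4 - 5) + x = 2*(-5)/(-9) + x = 2*(-5)*(-1/9) + x = 10/9 + x)
T(d, U) = 91/9 + d (T(d, U) = ((10/9 + 3*1) + d) + 6 = ((10/9 + 3) + d) + 6 = (37/9 + d) + 6 = 91/9 + d)
(-16 - 6)*T(7, -2) = (-16 - 6)*(91/9 + 7) = -22*154/9 = -3388/9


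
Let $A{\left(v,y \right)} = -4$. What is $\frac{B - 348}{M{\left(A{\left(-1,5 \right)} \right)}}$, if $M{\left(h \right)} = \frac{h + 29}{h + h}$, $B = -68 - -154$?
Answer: $\frac{2096}{25} \approx 83.84$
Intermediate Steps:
$B = 86$ ($B = -68 + 154 = 86$)
$M{\left(h \right)} = \frac{29 + h}{2 h}$
$\frac{B - 348}{M{\left(A{\left(-1,5 \right)} \right)}} = \frac{86 - 348}{\frac{1}{2} \frac{1}{-4} \left(29 - 4\right)} = \frac{86 - 348}{\frac{1}{2} \left(- \frac{1}{4}\right) 25} = - \frac{262}{- \frac{25}{8}} = \left(-262\right) \left(- \frac{8}{25}\right) = \frac{2096}{25}$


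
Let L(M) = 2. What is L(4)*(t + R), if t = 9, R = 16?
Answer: 50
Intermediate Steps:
L(4)*(t + R) = 2*(9 + 16) = 2*25 = 50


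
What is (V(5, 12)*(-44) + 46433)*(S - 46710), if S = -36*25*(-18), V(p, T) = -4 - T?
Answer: -1438149870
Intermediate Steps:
S = 16200 (S = -900*(-18) = 16200)
(V(5, 12)*(-44) + 46433)*(S - 46710) = ((-4 - 1*12)*(-44) + 46433)*(16200 - 46710) = ((-4 - 12)*(-44) + 46433)*(-30510) = (-16*(-44) + 46433)*(-30510) = (704 + 46433)*(-30510) = 47137*(-30510) = -1438149870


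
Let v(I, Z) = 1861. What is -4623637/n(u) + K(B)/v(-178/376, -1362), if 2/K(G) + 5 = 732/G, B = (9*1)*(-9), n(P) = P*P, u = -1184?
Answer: -3261214725427/988755672064 ≈ -3.2983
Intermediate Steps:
n(P) = P²
B = -81 (B = 9*(-9) = -81)
K(G) = 2/(-5 + 732/G)
-4623637/n(u) + K(B)/v(-178/376, -1362) = -4623637/((-1184)²) - 2*(-81)/(-732 + 5*(-81))/1861 = -4623637/1401856 - 2*(-81)/(-732 - 405)*(1/1861) = -4623637*1/1401856 - 2*(-81)/(-1137)*(1/1861) = -4623637/1401856 - 2*(-81)*(-1/1137)*(1/1861) = -4623637/1401856 - 54/379*1/1861 = -4623637/1401856 - 54/705319 = -3261214725427/988755672064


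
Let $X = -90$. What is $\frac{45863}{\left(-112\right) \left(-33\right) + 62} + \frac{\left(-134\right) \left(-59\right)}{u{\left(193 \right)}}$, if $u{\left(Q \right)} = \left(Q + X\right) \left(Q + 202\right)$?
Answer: $\frac{1895646903}{152894230} \approx 12.398$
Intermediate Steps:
$u{\left(Q \right)} = \left(-90 + Q\right) \left(202 + Q\right)$ ($u{\left(Q \right)} = \left(Q - 90\right) \left(Q + 202\right) = \left(-90 + Q\right) \left(202 + Q\right)$)
$\frac{45863}{\left(-112\right) \left(-33\right) + 62} + \frac{\left(-134\right) \left(-59\right)}{u{\left(193 \right)}} = \frac{45863}{\left(-112\right) \left(-33\right) + 62} + \frac{\left(-134\right) \left(-59\right)}{-18180 + 193^{2} + 112 \cdot 193} = \frac{45863}{3696 + 62} + \frac{7906}{-18180 + 37249 + 21616} = \frac{45863}{3758} + \frac{7906}{40685} = \frac{1895646903}{152894230}$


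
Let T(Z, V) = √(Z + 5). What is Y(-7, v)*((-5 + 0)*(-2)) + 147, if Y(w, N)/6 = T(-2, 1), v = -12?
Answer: 147 + 60*√3 ≈ 250.92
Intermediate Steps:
T(Z, V) = √(5 + Z)
Y(w, N) = 6*√3 (Y(w, N) = 6*√(5 - 2) = 6*√3)
Y(-7, v)*((-5 + 0)*(-2)) + 147 = (6*√3)*((-5 + 0)*(-2)) + 147 = (6*√3)*(-5*(-2)) + 147 = (6*√3)*10 + 147 = 60*√3 + 147 = 147 + 60*√3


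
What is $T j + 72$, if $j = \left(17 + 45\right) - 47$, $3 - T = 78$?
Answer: $-1053$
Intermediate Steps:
$T = -75$ ($T = 3 - 78 = -75$)
$j = 15$ ($j = 62 - 47 = 15$)
$T j + 72 = \left(-75\right) 15 + 72 = -1125 + 72 = -1053$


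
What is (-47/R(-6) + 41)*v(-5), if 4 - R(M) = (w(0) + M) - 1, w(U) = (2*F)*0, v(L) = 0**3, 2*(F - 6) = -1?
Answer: 0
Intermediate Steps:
F = 11/2 (F = 6 + (1/2)*(-1) = 6 - 1/2 = 11/2 ≈ 5.5000)
v(L) = 0
w(U) = 0 (w(U) = (2*(11/2))*0 = 11*0 = 0)
R(M) = 5 - M (R(M) = 4 - ((0 + M) - 1) = 4 - (M - 1) = 4 - (-1 + M) = 4 + (1 - M) = 5 - M)
(-47/R(-6) + 41)*v(-5) = (-47/(5 - 1*(-6)) + 41)*0 = (-47/(5 + 6) + 41)*0 = (-47/11 + 41)*0 = (404/11)*0 = 0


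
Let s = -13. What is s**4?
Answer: 28561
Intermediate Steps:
s**4 = (-13)**4 = 28561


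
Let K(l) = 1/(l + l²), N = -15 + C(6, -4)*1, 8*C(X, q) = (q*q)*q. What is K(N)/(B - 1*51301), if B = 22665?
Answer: -1/14489816 ≈ -6.9014e-8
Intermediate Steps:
C(X, q) = q³/8 (C(X, q) = ((q*q)*q)/8 = (q²*q)/8 = q³/8)
N = -23 (N = -15 + ((⅛)*(-4)³)*1 = -15 + ((⅛)*(-64))*1 = -15 - 8*1 = -15 - 8 = -23)
K(N)/(B - 1*51301) = (1/((-23)*(1 - 23)))/(22665 - 1*51301) = (-1/23/(-22))/(22665 - 51301) = -1/23*(-1/22)/(-28636) = (1/506)*(-1/28636) = -1/14489816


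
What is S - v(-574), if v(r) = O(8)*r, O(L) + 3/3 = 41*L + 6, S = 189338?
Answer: 380480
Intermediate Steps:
O(L) = 5 + 41*L (O(L) = -1 + (41*L + 6) = -1 + (6 + 41*L) = 5 + 41*L)
v(r) = 333*r (v(r) = (5 + 41*8)*r = (5 + 328)*r = 333*r)
S - v(-574) = 189338 - 333*(-574) = 189338 - 1*(-191142) = 189338 + 191142 = 380480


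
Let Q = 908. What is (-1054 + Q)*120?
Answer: -17520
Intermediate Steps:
(-1054 + Q)*120 = (-1054 + 908)*120 = -146*120 = -17520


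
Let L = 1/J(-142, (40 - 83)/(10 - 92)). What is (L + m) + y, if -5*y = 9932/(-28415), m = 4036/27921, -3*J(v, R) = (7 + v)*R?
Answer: 131429252498/511727013675 ≈ 0.25683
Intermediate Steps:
J(v, R) = -R*(7 + v)/3 (J(v, R) = -(7 + v)*R/3 = -R*(7 + v)/3)
L = 82/1935 (L = 1/(-(40 - 83)/(10 - 92)*(7 - 142)/3) = 1/(-⅓*(-43/(-82))*(-135)) = 1/(-⅓*(-43*(-1/82))*(-135)) = 1/(-⅓*43/82*(-135)) = 1/(1935/82) = 82/1935 ≈ 0.042377)
m = 4036/27921 (m = 4036*(1/27921) = 4036/27921 ≈ 0.14455)
y = 9932/142075 (y = -9932/(5*(-28415)) = -9932*(-1)/(5*28415) = -⅕*(-9932/28415) = 9932/142075 ≈ 0.069907)
(L + m) + y = (82/1935 + 4036/27921) + 9932/142075 = 3366394/18009045 + 9932/142075 = 131429252498/511727013675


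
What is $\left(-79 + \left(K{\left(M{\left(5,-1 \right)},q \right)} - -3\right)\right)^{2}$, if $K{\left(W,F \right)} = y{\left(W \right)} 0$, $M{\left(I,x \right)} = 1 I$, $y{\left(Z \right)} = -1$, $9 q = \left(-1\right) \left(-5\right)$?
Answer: $5776$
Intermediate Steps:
$q = \frac{5}{9}$ ($q = \frac{\left(-1\right) \left(-5\right)}{9} = \frac{1}{9} \cdot 5 = \frac{5}{9} \approx 0.55556$)
$M{\left(I,x \right)} = I$
$K{\left(W,F \right)} = 0$ ($K{\left(W,F \right)} = \left(-1\right) 0 = 0$)
$\left(-79 + \left(K{\left(M{\left(5,-1 \right)},q \right)} - -3\right)\right)^{2} = \left(-79 + \left(0 - -3\right)\right)^{2} = \left(-79 + \left(0 + 3\right)\right)^{2} = \left(-79 + 3\right)^{2} = \left(-76\right)^{2} = 5776$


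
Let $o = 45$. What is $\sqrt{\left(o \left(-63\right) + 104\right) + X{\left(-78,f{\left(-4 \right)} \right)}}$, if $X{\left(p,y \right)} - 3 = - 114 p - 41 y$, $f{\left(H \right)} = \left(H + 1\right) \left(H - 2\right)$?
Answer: $\sqrt{5426} \approx 73.661$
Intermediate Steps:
$f{\left(H \right)} = \left(1 + H\right) \left(-2 + H\right)$
$X{\left(p,y \right)} = 3 - 114 p - 41 y$ ($X{\left(p,y \right)} = 3 - \left(41 y + 114 p\right) = 3 - 114 p - 41 y$)
$\sqrt{\left(o \left(-63\right) + 104\right) + X{\left(-78,f{\left(-4 \right)} \right)}} = \sqrt{\left(45 \left(-63\right) + 104\right) - \left(-8895 + 41 \left(-2 + \left(-4\right)^{2} - -4\right)\right)} = \sqrt{\left(-2835 + 104\right) + \left(3 + 8892 - 41 \left(-2 + 16 + 4\right)\right)} = \sqrt{-2731 + \left(3 + 8892 - 738\right)} = \sqrt{-2731 + 8157} = \sqrt{5426}$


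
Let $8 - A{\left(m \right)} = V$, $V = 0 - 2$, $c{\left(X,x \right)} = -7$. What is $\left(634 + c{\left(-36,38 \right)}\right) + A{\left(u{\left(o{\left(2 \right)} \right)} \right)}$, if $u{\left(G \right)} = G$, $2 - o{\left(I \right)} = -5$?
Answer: $637$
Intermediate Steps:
$V = -2$
$o{\left(I \right)} = 7$ ($o{\left(I \right)} = 2 - -5 = 2 + 5 = 7$)
$A{\left(m \right)} = 10$ ($A{\left(m \right)} = 8 - -2 = 8 + 2 = 10$)
$\left(634 + c{\left(-36,38 \right)}\right) + A{\left(u{\left(o{\left(2 \right)} \right)} \right)} = \left(634 - 7\right) + 10 = 627 + 10 = 637$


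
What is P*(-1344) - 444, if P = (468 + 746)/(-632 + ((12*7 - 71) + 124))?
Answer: 470612/165 ≈ 2852.2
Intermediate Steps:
P = -1214/495 (P = 1214/(-632 + ((84 - 71) + 124)) = 1214/(-632 + (13 + 124)) = 1214/(-632 + 137) = 1214/(-495) = 1214*(-1/495) = -1214/495 ≈ -2.4525)
P*(-1344) - 444 = -1214/495*(-1344) - 444 = 543872/165 - 444 = 470612/165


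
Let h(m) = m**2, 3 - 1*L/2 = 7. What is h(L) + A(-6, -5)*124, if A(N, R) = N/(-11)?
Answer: 1448/11 ≈ 131.64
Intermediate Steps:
A(N, R) = -N/11 (A(N, R) = N*(-1/11) = -N/11)
L = -8 (L = 6 - 2*7 = 6 - 14 = -8)
h(L) + A(-6, -5)*124 = (-8)**2 - 1/11*(-6)*124 = 64 + (6/11)*124 = 64 + 744/11 = 1448/11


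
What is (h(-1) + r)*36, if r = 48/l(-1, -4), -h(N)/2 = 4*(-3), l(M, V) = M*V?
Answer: 1296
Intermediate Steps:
h(N) = 24 (h(N) = -8*(-3) = -2*(-12) = 24)
r = 12 (r = 48/((-1*(-4))) = 48/4 = 48*(¼) = 12)
(h(-1) + r)*36 = (24 + 12)*36 = 36*36 = 1296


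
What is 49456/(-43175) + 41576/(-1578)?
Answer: -85140244/3096825 ≈ -27.493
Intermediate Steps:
49456/(-43175) + 41576/(-1578) = 49456*(-1/43175) + 41576*(-1/1578) = -4496/3925 - 20788/789 = -85140244/3096825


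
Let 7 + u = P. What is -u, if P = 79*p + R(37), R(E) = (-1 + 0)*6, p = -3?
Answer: 250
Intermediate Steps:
R(E) = -6 (R(E) = -1*6 = -6)
P = -243 (P = 79*(-3) - 6 = -237 - 6 = -243)
u = -250 (u = -7 - 243 = -250)
-u = -1*(-250) = 250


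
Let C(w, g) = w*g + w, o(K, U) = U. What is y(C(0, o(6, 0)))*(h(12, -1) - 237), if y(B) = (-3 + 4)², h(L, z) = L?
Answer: -225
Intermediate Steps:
C(w, g) = w + g*w (C(w, g) = g*w + w = w + g*w)
y(B) = 1 (y(B) = 1² = 1)
y(C(0, o(6, 0)))*(h(12, -1) - 237) = 1*(12 - 237) = 1*(-225) = -225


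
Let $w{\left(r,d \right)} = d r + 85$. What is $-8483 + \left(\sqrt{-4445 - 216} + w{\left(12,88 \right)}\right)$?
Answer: $-7342 + i \sqrt{4661} \approx -7342.0 + 68.271 i$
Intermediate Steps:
$w{\left(r,d \right)} = 85 + d r$
$-8483 + \left(\sqrt{-4445 - 216} + w{\left(12,88 \right)}\right) = -8483 + \left(\sqrt{-4445 - 216} + \left(85 + 88 \cdot 12\right)\right) = -8483 + \left(\sqrt{-4661} + \left(85 + 1056\right)\right) = -8483 + \left(i \sqrt{4661} + 1141\right) = -8483 + \left(1141 + i \sqrt{4661}\right) = -7342 + i \sqrt{4661}$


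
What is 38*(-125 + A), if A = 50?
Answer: -2850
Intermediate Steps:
38*(-125 + A) = 38*(-125 + 50) = 38*(-75) = -2850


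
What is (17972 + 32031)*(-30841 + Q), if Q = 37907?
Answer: 353321198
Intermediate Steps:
(17972 + 32031)*(-30841 + Q) = (17972 + 32031)*(-30841 + 37907) = 50003*7066 = 353321198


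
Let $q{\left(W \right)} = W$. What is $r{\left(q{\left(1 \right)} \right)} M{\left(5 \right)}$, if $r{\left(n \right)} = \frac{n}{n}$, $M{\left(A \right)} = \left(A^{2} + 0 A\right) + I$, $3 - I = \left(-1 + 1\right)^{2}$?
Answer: $28$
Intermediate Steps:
$I = 3$ ($I = 3 - \left(-1 + 1\right)^{2} = 3 - 0^{2} = 3 - 0 = 3 + 0 = 3$)
$M{\left(A \right)} = 3 + A^{2}$ ($M{\left(A \right)} = \left(A^{2} + 0 A\right) + 3 = \left(A^{2} + 0\right) + 3 = A^{2} + 3 = 3 + A^{2}$)
$r{\left(n \right)} = 1$
$r{\left(q{\left(1 \right)} \right)} M{\left(5 \right)} = 1 \left(3 + 5^{2}\right) = 1 \left(3 + 25\right) = 1 \cdot 28 = 28$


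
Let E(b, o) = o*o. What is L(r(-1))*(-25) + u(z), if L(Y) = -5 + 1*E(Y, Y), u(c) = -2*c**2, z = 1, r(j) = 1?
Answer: 98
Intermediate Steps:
E(b, o) = o**2
L(Y) = -5 + Y**2 (L(Y) = -5 + 1*Y**2 = -5 + Y**2)
L(r(-1))*(-25) + u(z) = (-5 + 1**2)*(-25) - 2*1**2 = (-5 + 1)*(-25) - 2*1 = -4*(-25) - 2 = 100 - 2 = 98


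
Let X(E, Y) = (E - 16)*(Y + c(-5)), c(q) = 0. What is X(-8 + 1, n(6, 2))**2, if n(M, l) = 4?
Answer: 8464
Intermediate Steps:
X(E, Y) = Y*(-16 + E) (X(E, Y) = (E - 16)*(Y + 0) = (-16 + E)*Y = Y*(-16 + E))
X(-8 + 1, n(6, 2))**2 = (4*(-16 + (-8 + 1)))**2 = (4*(-16 - 7))**2 = (4*(-23))**2 = (-92)**2 = 8464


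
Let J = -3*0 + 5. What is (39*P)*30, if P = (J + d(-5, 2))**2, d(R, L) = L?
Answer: 57330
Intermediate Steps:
J = 5 (J = 0 + 5 = 5)
P = 49 (P = (5 + 2)**2 = 7**2 = 49)
(39*P)*30 = (39*49)*30 = 1911*30 = 57330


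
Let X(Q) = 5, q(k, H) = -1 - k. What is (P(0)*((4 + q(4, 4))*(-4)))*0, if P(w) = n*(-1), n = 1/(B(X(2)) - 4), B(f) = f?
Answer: 0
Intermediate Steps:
n = 1 (n = 1/(5 - 4) = 1/1 = 1)
P(w) = -1 (P(w) = 1*(-1) = -1)
(P(0)*((4 + q(4, 4))*(-4)))*0 = -(4 + (-1 - 1*4))*(-4)*0 = -(4 + (-1 - 4))*(-4)*0 = -(4 - 5)*(-4)*0 = -(-1)*(-4)*0 = -1*4*0 = -4*0 = 0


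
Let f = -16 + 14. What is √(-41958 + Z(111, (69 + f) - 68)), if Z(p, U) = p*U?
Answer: I*√42069 ≈ 205.11*I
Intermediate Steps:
f = -2
Z(p, U) = U*p
√(-41958 + Z(111, (69 + f) - 68)) = √(-41958 + ((69 - 2) - 68)*111) = √(-41958 + (67 - 68)*111) = √(-41958 - 1*111) = √(-41958 - 111) = √(-42069) = I*√42069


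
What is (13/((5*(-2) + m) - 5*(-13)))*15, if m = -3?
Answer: 15/4 ≈ 3.7500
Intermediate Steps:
(13/((5*(-2) + m) - 5*(-13)))*15 = (13/((5*(-2) - 3) - 5*(-13)))*15 = (13/((-10 - 3) + 65))*15 = (13/(-13 + 65))*15 = (13/52)*15 = (13*(1/52))*15 = (¼)*15 = 15/4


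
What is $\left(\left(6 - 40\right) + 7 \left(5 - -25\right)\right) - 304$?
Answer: $-128$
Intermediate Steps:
$\left(\left(6 - 40\right) + 7 \left(5 - -25\right)\right) - 304 = \left(\left(6 - 40\right) + 7 \left(5 + 25\right)\right) - 304 = \left(-34 + 7 \cdot 30\right) - 304 = \left(-34 + 210\right) - 304 = 176 - 304 = -128$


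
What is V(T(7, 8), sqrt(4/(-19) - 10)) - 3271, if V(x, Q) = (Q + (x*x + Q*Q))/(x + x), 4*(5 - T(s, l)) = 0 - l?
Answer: -869349/266 + I*sqrt(3686)/266 ≈ -3268.2 + 0.22824*I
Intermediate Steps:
T(s, l) = 5 + l/4 (T(s, l) = 5 - (0 - l)/4 = 5 - (-1)*l/4 = 5 + l/4)
V(x, Q) = (Q + Q**2 + x**2)/(2*x) (V(x, Q) = (Q + (x**2 + Q**2))/((2*x)) = (Q + (Q**2 + x**2))*(1/(2*x)) = (Q + Q**2 + x**2)*(1/(2*x)) = (Q + Q**2 + x**2)/(2*x))
V(T(7, 8), sqrt(4/(-19) - 10)) - 3271 = (sqrt(4/(-19) - 10) + (sqrt(4/(-19) - 10))**2 + (5 + (1/4)*8)**2)/(2*(5 + (1/4)*8)) - 3271 = (sqrt(4*(-1/19) - 10) + (sqrt(4*(-1/19) - 10))**2 + (5 + 2)**2)/(2*(5 + 2)) - 3271 = (1/2)*(sqrt(-4/19 - 10) + (sqrt(-4/19 - 10))**2 + 7**2)/7 - 3271 = (1/2)*(1/7)*(sqrt(-194/19) + (sqrt(-194/19))**2 + 49) - 3271 = (1/2)*(1/7)*(I*sqrt(3686)/19 + (I*sqrt(3686)/19)**2 + 49) - 3271 = (1/2)*(1/7)*(I*sqrt(3686)/19 - 194/19 + 49) - 3271 = (1/2)*(1/7)*(737/19 + I*sqrt(3686)/19) - 3271 = (737/266 + I*sqrt(3686)/266) - 3271 = -869349/266 + I*sqrt(3686)/266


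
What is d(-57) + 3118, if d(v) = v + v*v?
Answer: 6310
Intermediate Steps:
d(v) = v + v²
d(-57) + 3118 = -57*(1 - 57) + 3118 = -57*(-56) + 3118 = 3192 + 3118 = 6310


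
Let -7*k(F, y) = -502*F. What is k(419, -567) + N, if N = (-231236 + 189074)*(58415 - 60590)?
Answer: 642126788/7 ≈ 9.1732e+7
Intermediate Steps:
k(F, y) = 502*F/7 (k(F, y) = -(-502)*F/7 = 502*F/7)
N = 91702350 (N = -42162*(-2175) = 91702350)
k(419, -567) + N = (502/7)*419 + 91702350 = 210338/7 + 91702350 = 642126788/7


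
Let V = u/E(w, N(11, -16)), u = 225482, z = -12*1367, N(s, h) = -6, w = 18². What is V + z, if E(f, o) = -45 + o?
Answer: -1062086/51 ≈ -20825.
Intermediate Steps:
w = 324
z = -16404
V = -225482/51 (V = 225482/(-45 - 6) = 225482/(-51) = 225482*(-1/51) = -225482/51 ≈ -4421.2)
V + z = -225482/51 - 16404 = -1062086/51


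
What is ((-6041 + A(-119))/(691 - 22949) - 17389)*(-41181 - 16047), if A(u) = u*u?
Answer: 11075119719948/11129 ≈ 9.9516e+8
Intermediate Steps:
A(u) = u²
((-6041 + A(-119))/(691 - 22949) - 17389)*(-41181 - 16047) = ((-6041 + (-119)²)/(691 - 22949) - 17389)*(-41181 - 16047) = ((-6041 + 14161)/(-22258) - 17389)*(-57228) = (8120*(-1/22258) - 17389)*(-57228) = (-4060/11129 - 17389)*(-57228) = -193526241/11129*(-57228) = 11075119719948/11129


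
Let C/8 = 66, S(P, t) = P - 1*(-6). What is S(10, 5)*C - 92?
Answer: 8356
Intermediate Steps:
S(P, t) = 6 + P (S(P, t) = P + 6 = 6 + P)
C = 528 (C = 8*66 = 528)
S(10, 5)*C - 92 = (6 + 10)*528 - 92 = 16*528 - 92 = 8448 - 92 = 8356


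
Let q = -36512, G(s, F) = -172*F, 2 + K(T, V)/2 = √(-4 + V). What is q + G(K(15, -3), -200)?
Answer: -2112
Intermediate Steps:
K(T, V) = -4 + 2*√(-4 + V)
q + G(K(15, -3), -200) = -36512 - 172*(-200) = -36512 + 34400 = -2112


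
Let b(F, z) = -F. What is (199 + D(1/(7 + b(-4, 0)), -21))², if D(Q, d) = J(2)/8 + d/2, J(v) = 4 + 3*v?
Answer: 576081/16 ≈ 36005.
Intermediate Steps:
D(Q, d) = 5/4 + d/2 (D(Q, d) = (4 + 3*2)/8 + d/2 = (4 + 6)*(⅛) + d*(½) = 10*(⅛) + d/2 = 5/4 + d/2)
(199 + D(1/(7 + b(-4, 0)), -21))² = (199 + (5/4 + (½)*(-21)))² = (199 + (5/4 - 21/2))² = (199 - 37/4)² = (759/4)² = 576081/16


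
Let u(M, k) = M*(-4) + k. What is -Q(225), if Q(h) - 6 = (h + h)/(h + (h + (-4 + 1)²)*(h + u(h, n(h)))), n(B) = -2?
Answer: -105412/17577 ≈ -5.9972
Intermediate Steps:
u(M, k) = k - 4*M (u(M, k) = -4*M + k = k - 4*M)
Q(h) = 6 + 2*h/(h + (-2 - 3*h)*(9 + h)) (Q(h) = 6 + (h + h)/(h + (h + (-4 + 1)²)*(h + (-2 - 4*h))) = 6 + (2*h)/(h + (h + (-3)²)*(-2 - 3*h)) = 6 + (2*h)/(h + (h + 9)*(-2 - 3*h)) = 6 + (2*h)/(h + (9 + h)*(-2 - 3*h)) = 6 + (2*h)/(h + (-2 - 3*h)*(9 + h)) = 6 + 2*h/(h + (-2 - 3*h)*(9 + h)))
-Q(225) = -2*(54 + 9*225² + 83*225)/(18 + 3*225² + 28*225) = -2*(54 + 9*50625 + 18675)/(18 + 3*50625 + 6300) = -2*(54 + 455625 + 18675)/(18 + 151875 + 6300) = -2*474354/158193 = -1*105412/17577 = -105412/17577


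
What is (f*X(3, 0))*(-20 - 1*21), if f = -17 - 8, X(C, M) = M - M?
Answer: 0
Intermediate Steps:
X(C, M) = 0
f = -25
(f*X(3, 0))*(-20 - 1*21) = (-25*0)*(-20 - 1*21) = 0*(-20 - 21) = 0*(-41) = 0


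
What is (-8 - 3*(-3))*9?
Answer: 9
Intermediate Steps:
(-8 - 3*(-3))*9 = (-8 + 9)*9 = 1*9 = 9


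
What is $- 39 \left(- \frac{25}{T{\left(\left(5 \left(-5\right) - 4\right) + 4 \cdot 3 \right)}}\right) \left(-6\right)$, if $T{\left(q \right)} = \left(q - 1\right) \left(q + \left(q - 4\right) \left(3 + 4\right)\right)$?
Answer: $- \frac{325}{164} \approx -1.9817$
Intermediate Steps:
$T{\left(q \right)} = \left(-1 + q\right) \left(-28 + 8 q\right)$ ($T{\left(q \right)} = \left(-1 + q\right) \left(q + \left(-4 + q\right) 7\right) = \left(-1 + q\right) \left(q + \left(-28 + 7 q\right)\right) = \left(-1 + q\right) \left(-28 + 8 q\right)$)
$- 39 \left(- \frac{25}{T{\left(\left(5 \left(-5\right) - 4\right) + 4 \cdot 3 \right)}}\right) \left(-6\right) = - 39 \left(- \frac{25}{28 - 36 \left(\left(5 \left(-5\right) - 4\right) + 4 \cdot 3\right) + 8 \left(\left(5 \left(-5\right) - 4\right) + 4 \cdot 3\right)^{2}}\right) \left(-6\right) = - 39 \left(- \frac{25}{28 - 36 \left(\left(-25 - 4\right) + 12\right) + 8 \left(\left(-25 - 4\right) + 12\right)^{2}}\right) \left(-6\right) = - 39 \left(- \frac{25}{28 - 36 \left(-29 + 12\right) + 8 \left(-29 + 12\right)^{2}}\right) \left(-6\right) = - 39 \left(- \frac{25}{28 - -612 + 8 \left(-17\right)^{2}}\right) \left(-6\right) = - 39 \left(- \frac{25}{28 + 612 + 8 \cdot 289}\right) \left(-6\right) = - 39 \left(- \frac{25}{28 + 612 + 2312}\right) \left(-6\right) = - 39 \left(- \frac{25}{2952}\right) \left(-6\right) = - 39 \left(\left(-25\right) \frac{1}{2952}\right) \left(-6\right) = \left(-39\right) \left(- \frac{25}{2952}\right) \left(-6\right) = \frac{325}{984} \left(-6\right) = - \frac{325}{164}$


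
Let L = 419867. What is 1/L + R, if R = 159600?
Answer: 67010773201/419867 ≈ 1.5960e+5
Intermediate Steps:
1/L + R = 1/419867 + 159600 = 67010773201/419867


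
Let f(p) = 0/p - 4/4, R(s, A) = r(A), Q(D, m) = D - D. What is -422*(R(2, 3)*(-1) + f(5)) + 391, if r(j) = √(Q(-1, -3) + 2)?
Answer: 813 + 422*√2 ≈ 1409.8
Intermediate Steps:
Q(D, m) = 0
r(j) = √2 (r(j) = √(0 + 2) = √2)
R(s, A) = √2
f(p) = -1 (f(p) = 0 - 4*¼ = 0 - 1 = -1)
-422*(R(2, 3)*(-1) + f(5)) + 391 = -422*(√2*(-1) - 1) + 391 = -422*(-√2 - 1) + 391 = -422*(-1 - √2) + 391 = (422 + 422*√2) + 391 = 813 + 422*√2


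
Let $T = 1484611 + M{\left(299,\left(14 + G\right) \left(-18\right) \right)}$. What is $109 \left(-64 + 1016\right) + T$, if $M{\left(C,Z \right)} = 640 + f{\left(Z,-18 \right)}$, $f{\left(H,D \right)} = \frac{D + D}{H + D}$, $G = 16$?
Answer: $\frac{49259591}{31} \approx 1.589 \cdot 10^{6}$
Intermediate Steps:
$f{\left(H,D \right)} = \frac{2 D}{D + H}$
$M{\left(C,Z \right)} = 640 - \frac{36}{-18 + Z}$ ($M{\left(C,Z \right)} = 640 + 2 \left(-18\right) \frac{1}{-18 + Z} = 640 - \frac{36}{-18 + Z}$)
$T = \frac{46042783}{31}$ ($T = 1484611 + \frac{4 \left(-2889 + 160 \left(14 + 16\right) \left(-18\right)\right)}{-18 + \left(14 + 16\right) \left(-18\right)} = 1484611 + \frac{4 \left(-2889 + 160 \cdot 30 \left(-18\right)\right)}{-18 + 30 \left(-18\right)} = 1484611 + \frac{4 \left(-2889 + 160 \left(-540\right)\right)}{-18 - 540} = 1484611 + \frac{4 \left(-2889 - 86400\right)}{-558} = 1484611 + 4 \left(- \frac{1}{558}\right) \left(-89289\right) = 1484611 + \frac{19842}{31} = \frac{46042783}{31} \approx 1.4853 \cdot 10^{6}$)
$109 \left(-64 + 1016\right) + T = 109 \left(-64 + 1016\right) + \frac{46042783}{31} = 109 \cdot 952 + \frac{46042783}{31} = 103768 + \frac{46042783}{31} = \frac{49259591}{31}$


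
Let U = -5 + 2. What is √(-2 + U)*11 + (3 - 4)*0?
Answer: 11*I*√5 ≈ 24.597*I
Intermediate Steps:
U = -3
√(-2 + U)*11 + (3 - 4)*0 = √(-2 - 3)*11 + (3 - 4)*0 = √(-5)*11 - 1*0 = (I*√5)*11 + 0 = 11*I*√5 + 0 = 11*I*√5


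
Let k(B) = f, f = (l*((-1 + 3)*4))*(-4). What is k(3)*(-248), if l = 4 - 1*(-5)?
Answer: 71424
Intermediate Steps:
l = 9 (l = 4 + 5 = 9)
f = -288 (f = (9*((-1 + 3)*4))*(-4) = (9*(2*4))*(-4) = (9*8)*(-4) = 72*(-4) = -288)
k(B) = -288
k(3)*(-248) = -288*(-248) = 71424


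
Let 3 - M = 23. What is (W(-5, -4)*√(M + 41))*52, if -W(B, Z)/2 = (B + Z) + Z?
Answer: 1352*√21 ≈ 6195.6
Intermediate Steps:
M = -20 (M = 3 - 1*23 = 3 - 23 = -20)
W(B, Z) = -4*Z - 2*B (W(B, Z) = -2*((B + Z) + Z) = -2*(B + 2*Z) = -4*Z - 2*B)
(W(-5, -4)*√(M + 41))*52 = ((-4*(-4) - 2*(-5))*√(-20 + 41))*52 = ((16 + 10)*√21)*52 = (26*√21)*52 = 1352*√21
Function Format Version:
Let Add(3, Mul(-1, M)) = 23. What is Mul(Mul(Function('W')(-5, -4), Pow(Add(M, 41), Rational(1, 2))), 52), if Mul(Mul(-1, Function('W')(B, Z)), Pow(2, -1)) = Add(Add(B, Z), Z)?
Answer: Mul(1352, Pow(21, Rational(1, 2))) ≈ 6195.6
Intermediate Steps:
M = -20 (M = Add(3, Mul(-1, 23)) = Add(3, -23) = -20)
Function('W')(B, Z) = Add(Mul(-4, Z), Mul(-2, B)) (Function('W')(B, Z) = Mul(-2, Add(Add(B, Z), Z)) = Mul(-2, Add(B, Mul(2, Z))) = Add(Mul(-4, Z), Mul(-2, B)))
Mul(Mul(Function('W')(-5, -4), Pow(Add(M, 41), Rational(1, 2))), 52) = Mul(Mul(Add(Mul(-4, -4), Mul(-2, -5)), Pow(Add(-20, 41), Rational(1, 2))), 52) = Mul(Mul(Add(16, 10), Pow(21, Rational(1, 2))), 52) = Mul(Mul(26, Pow(21, Rational(1, 2))), 52) = Mul(1352, Pow(21, Rational(1, 2)))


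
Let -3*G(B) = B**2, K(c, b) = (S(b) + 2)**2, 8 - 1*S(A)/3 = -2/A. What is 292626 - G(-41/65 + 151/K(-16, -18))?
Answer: 130383867555367066/445564794675 ≈ 2.9263e+5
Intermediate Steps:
S(A) = 24 + 6/A (S(A) = 24 - (-6)/A = 24 + 6/A)
K(c, b) = (26 + 6/b)**2 (K(c, b) = ((24 + 6/b) + 2)**2 = (26 + 6/b)**2)
G(B) = -B**2/3
292626 - G(-41/65 + 151/K(-16, -18)) = 292626 - (-1)*(-41/65 + 151/((4*(3 + 13*(-18))**2/(-18)**2)))**2/3 = 292626 - (-1)*(-41*1/65 + 151/((4*(1/324)*(3 - 234)**2)))**2/3 = 292626 - (-1)*(-41/65 + 151/((4*(1/324)*(-231)**2)))**2/3 = 292626 - (-1)*(-41/65 + 151/((4*(1/324)*53361)))**2/3 = 292626 - (-1)*(-41/65 + 151/(5929/9))**2/3 = 292626 - (-1)*(-41/65 + 151*(9/5929))**2/3 = 292626 - (-1)*(-41/65 + 1359/5929)**2/3 = 292626 - (-1)*(-154754/385385)**2/3 = 292626 - (-1)*23948800516/(3*148521598225) = 292626 - 1*(-23948800516/445564794675) = 292626 + 23948800516/445564794675 = 130383867555367066/445564794675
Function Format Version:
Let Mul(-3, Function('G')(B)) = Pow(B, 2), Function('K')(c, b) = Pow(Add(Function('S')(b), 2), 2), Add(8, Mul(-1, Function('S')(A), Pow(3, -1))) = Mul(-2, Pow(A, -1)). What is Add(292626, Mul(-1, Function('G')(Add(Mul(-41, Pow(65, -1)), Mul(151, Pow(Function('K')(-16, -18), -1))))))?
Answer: Rational(130383867555367066, 445564794675) ≈ 2.9263e+5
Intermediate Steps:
Function('S')(A) = Add(24, Mul(6, Pow(A, -1))) (Function('S')(A) = Add(24, Mul(-3, Mul(-2, Pow(A, -1)))) = Add(24, Mul(6, Pow(A, -1))))
Function('K')(c, b) = Pow(Add(26, Mul(6, Pow(b, -1))), 2) (Function('K')(c, b) = Pow(Add(Add(24, Mul(6, Pow(b, -1))), 2), 2) = Pow(Add(26, Mul(6, Pow(b, -1))), 2))
Function('G')(B) = Mul(Rational(-1, 3), Pow(B, 2))
Add(292626, Mul(-1, Function('G')(Add(Mul(-41, Pow(65, -1)), Mul(151, Pow(Function('K')(-16, -18), -1)))))) = Add(292626, Mul(-1, Mul(Rational(-1, 3), Pow(Add(Mul(-41, Pow(65, -1)), Mul(151, Pow(Mul(4, Pow(-18, -2), Pow(Add(3, Mul(13, -18)), 2)), -1))), 2)))) = Add(292626, Mul(-1, Mul(Rational(-1, 3), Pow(Add(Mul(-41, Rational(1, 65)), Mul(151, Pow(Mul(4, Rational(1, 324), Pow(Add(3, -234), 2)), -1))), 2)))) = Add(292626, Mul(-1, Mul(Rational(-1, 3), Pow(Add(Rational(-41, 65), Mul(151, Pow(Mul(4, Rational(1, 324), Pow(-231, 2)), -1))), 2)))) = Add(292626, Mul(-1, Mul(Rational(-1, 3), Pow(Add(Rational(-41, 65), Mul(151, Pow(Mul(4, Rational(1, 324), 53361), -1))), 2)))) = Add(292626, Mul(-1, Mul(Rational(-1, 3), Pow(Add(Rational(-41, 65), Mul(151, Pow(Rational(5929, 9), -1))), 2)))) = Add(292626, Mul(-1, Mul(Rational(-1, 3), Pow(Add(Rational(-41, 65), Mul(151, Rational(9, 5929))), 2)))) = Add(292626, Mul(-1, Mul(Rational(-1, 3), Pow(Add(Rational(-41, 65), Rational(1359, 5929)), 2)))) = Add(292626, Mul(-1, Mul(Rational(-1, 3), Pow(Rational(-154754, 385385), 2)))) = Add(292626, Mul(-1, Mul(Rational(-1, 3), Rational(23948800516, 148521598225)))) = Add(292626, Mul(-1, Rational(-23948800516, 445564794675))) = Add(292626, Rational(23948800516, 445564794675)) = Rational(130383867555367066, 445564794675)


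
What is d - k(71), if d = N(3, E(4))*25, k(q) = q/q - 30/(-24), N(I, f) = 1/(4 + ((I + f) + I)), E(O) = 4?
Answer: -13/28 ≈ -0.46429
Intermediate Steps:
N(I, f) = 1/(4 + f + 2*I) (N(I, f) = 1/(4 + (f + 2*I)) = 1/(4 + f + 2*I))
k(q) = 9/4 (k(q) = 1 - 30*(-1/24) = 1 + 5/4 = 9/4)
d = 25/14 (d = 25/(4 + 4 + 2*3) = 25/(4 + 4 + 6) = 25/14 ≈ 1.7857)
d - k(71) = 25/14 - 1*9/4 = 25/14 - 9/4 = -13/28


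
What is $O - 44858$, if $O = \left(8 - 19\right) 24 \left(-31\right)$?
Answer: $-36674$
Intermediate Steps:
$O = 8184$ ($O = \left(8 - 19\right) 24 \left(-31\right) = \left(-11\right) 24 \left(-31\right) = \left(-264\right) \left(-31\right) = 8184$)
$O - 44858 = 8184 - 44858 = -36674$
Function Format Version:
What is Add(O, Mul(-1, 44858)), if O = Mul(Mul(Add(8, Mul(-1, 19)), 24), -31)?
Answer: -36674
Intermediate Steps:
O = 8184 (O = Mul(Mul(Add(8, -19), 24), -31) = Mul(Mul(-11, 24), -31) = Mul(-264, -31) = 8184)
Add(O, Mul(-1, 44858)) = Add(8184, Mul(-1, 44858)) = Add(8184, -44858) = -36674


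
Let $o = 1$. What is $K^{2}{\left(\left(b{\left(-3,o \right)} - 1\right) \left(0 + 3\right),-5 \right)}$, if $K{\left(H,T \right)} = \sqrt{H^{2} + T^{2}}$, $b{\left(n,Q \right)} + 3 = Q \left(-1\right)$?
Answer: $250$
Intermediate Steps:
$b{\left(n,Q \right)} = -3 - Q$ ($b{\left(n,Q \right)} = -3 + Q \left(-1\right) = -3 - Q$)
$K^{2}{\left(\left(b{\left(-3,o \right)} - 1\right) \left(0 + 3\right),-5 \right)} = \left(\sqrt{\left(\left(\left(-3 - 1\right) - 1\right) \left(0 + 3\right)\right)^{2} + \left(-5\right)^{2}}\right)^{2} = \left(\sqrt{\left(\left(\left(-3 - 1\right) - 1\right) 3\right)^{2} + 25}\right)^{2} = \left(\sqrt{\left(\left(-4 - 1\right) 3\right)^{2} + 25}\right)^{2} = \left(\sqrt{\left(\left(-5\right) 3\right)^{2} + 25}\right)^{2} = \left(\sqrt{\left(-15\right)^{2} + 25}\right)^{2} = \left(\sqrt{225 + 25}\right)^{2} = \left(\sqrt{250}\right)^{2} = \left(5 \sqrt{10}\right)^{2} = 250$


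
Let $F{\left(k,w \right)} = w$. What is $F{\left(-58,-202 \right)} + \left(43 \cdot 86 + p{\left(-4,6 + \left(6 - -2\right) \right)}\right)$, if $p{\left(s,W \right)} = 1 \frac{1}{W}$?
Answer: $\frac{48945}{14} \approx 3496.1$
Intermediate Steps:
$p{\left(s,W \right)} = \frac{1}{W}$
$F{\left(-58,-202 \right)} + \left(43 \cdot 86 + p{\left(-4,6 + \left(6 - -2\right) \right)}\right) = -202 + \left(43 \cdot 86 + \frac{1}{6 + \left(6 - -2\right)}\right) = -202 + \left(3698 + \frac{1}{6 + \left(6 + 2\right)}\right) = -202 + \left(3698 + \frac{1}{6 + 8}\right) = -202 + \left(3698 + \frac{1}{14}\right) = -202 + \frac{51773}{14} = \frac{48945}{14}$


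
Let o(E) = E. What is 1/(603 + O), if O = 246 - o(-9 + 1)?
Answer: 1/857 ≈ 0.0011669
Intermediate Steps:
O = 254 (O = 246 - (-9 + 1) = 246 - 1*(-8) = 246 + 8 = 254)
1/(603 + O) = 1/(603 + 254) = 1/857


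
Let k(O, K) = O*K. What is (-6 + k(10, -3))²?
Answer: 1296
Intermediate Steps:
k(O, K) = K*O
(-6 + k(10, -3))² = (-6 - 3*10)² = (-6 - 30)² = (-36)² = 1296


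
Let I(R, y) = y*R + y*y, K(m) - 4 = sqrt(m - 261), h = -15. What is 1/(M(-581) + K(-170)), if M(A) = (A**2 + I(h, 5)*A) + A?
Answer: 366034/133980889587 - I*sqrt(431)/133980889587 ≈ 2.732e-6 - 1.5495e-10*I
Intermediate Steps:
K(m) = 4 + sqrt(-261 + m) (K(m) = 4 + sqrt(m - 261) = 4 + sqrt(-261 + m))
I(R, y) = y**2 + R*y (I(R, y) = R*y + y**2 = y**2 + R*y)
M(A) = A**2 - 49*A (M(A) = (A**2 + (5*(-15 + 5))*A) + A = (A**2 + (5*(-10))*A) + A = (A**2 - 50*A) + A = A**2 - 49*A)
1/(M(-581) + K(-170)) = 1/(-581*(-49 - 581) + (4 + sqrt(-261 - 170))) = 1/(-581*(-630) + (4 + sqrt(-431))) = 1/(366030 + (4 + I*sqrt(431))) = 1/(366034 + I*sqrt(431))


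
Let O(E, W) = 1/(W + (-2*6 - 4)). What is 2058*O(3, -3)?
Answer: -2058/19 ≈ -108.32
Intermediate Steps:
O(E, W) = 1/(-16 + W) (O(E, W) = 1/(W + (-12 - 4)) = 1/(W - 16) = 1/(-16 + W))
2058*O(3, -3) = 2058/(-16 - 3) = 2058/(-19) = 2058*(-1/19) = -2058/19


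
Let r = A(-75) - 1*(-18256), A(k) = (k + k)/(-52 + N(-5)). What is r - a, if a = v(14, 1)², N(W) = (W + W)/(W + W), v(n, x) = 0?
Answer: 310402/17 ≈ 18259.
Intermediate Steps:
N(W) = 1 (N(W) = (2*W)/((2*W)) = (2*W)*(1/(2*W)) = 1)
a = 0 (a = 0² = 0)
A(k) = -2*k/51 (A(k) = (k + k)/(-52 + 1) = (2*k)/(-51) = (2*k)*(-1/51) = -2*k/51)
r = 310402/17 (r = -2/51*(-75) - 1*(-18256) = 50/17 + 18256 = 310402/17 ≈ 18259.)
r - a = 310402/17 - 1*0 = 310402/17 + 0 = 310402/17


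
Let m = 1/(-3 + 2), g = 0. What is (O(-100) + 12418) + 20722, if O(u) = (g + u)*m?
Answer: 33240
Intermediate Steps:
m = -1 (m = 1/(-1) = -1)
O(u) = -u (O(u) = (0 + u)*(-1) = u*(-1) = -u)
(O(-100) + 12418) + 20722 = (-1*(-100) + 12418) + 20722 = (100 + 12418) + 20722 = 12518 + 20722 = 33240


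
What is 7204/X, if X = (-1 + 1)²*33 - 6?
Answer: -3602/3 ≈ -1200.7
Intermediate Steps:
X = -6 (X = 0²*33 - 6 = 0*33 - 6 = 0 - 6 = -6)
7204/X = 7204/(-6) = 7204*(-⅙) = -3602/3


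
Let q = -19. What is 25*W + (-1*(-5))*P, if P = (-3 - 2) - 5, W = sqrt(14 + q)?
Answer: -50 + 25*I*sqrt(5) ≈ -50.0 + 55.902*I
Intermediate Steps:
W = I*sqrt(5) (W = sqrt(14 - 19) = sqrt(-5) = I*sqrt(5) ≈ 2.2361*I)
P = -10 (P = -5 - 5 = -10)
25*W + (-1*(-5))*P = 25*(I*sqrt(5)) - 1*(-5)*(-10) = 25*I*sqrt(5) + 5*(-10) = 25*I*sqrt(5) - 50 = -50 + 25*I*sqrt(5)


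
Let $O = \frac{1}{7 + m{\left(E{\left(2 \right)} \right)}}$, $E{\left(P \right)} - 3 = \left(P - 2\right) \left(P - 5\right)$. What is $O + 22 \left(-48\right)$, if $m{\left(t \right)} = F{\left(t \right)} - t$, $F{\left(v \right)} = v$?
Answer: $- \frac{7391}{7} \approx -1055.9$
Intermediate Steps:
$E{\left(P \right)} = 3 + \left(-5 + P\right) \left(-2 + P\right)$ ($E{\left(P \right)} = 3 + \left(P - 2\right) \left(P - 5\right) = 3 + \left(-2 + P\right) \left(-5 + P\right) = 3 + \left(-5 + P\right) \left(-2 + P\right)$)
$m{\left(t \right)} = 0$ ($m{\left(t \right)} = t - t = 0$)
$O = \frac{1}{7}$ ($O = \frac{1}{7 + 0} = \frac{1}{7} \approx 0.14286$)
$O + 22 \left(-48\right) = \frac{1}{7} + 22 \left(-48\right) = \frac{1}{7} - 1056 = - \frac{7391}{7}$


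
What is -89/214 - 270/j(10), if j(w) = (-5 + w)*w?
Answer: -6223/1070 ≈ -5.8159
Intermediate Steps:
j(w) = w*(-5 + w)
-89/214 - 270/j(10) = -89/214 - 270*1/(10*(-5 + 10)) = -89*1/214 - 270/(10*5) = -89/214 - 270/50 = -89/214 - 270*1/50 = -89/214 - 27/5 = -6223/1070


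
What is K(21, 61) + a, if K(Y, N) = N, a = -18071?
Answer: -18010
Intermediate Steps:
K(21, 61) + a = 61 - 18071 = -18010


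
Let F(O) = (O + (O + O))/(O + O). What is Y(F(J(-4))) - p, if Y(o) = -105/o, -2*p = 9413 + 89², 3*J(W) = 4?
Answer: 8597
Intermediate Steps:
J(W) = 4/3 (J(W) = (⅓)*4 = 4/3)
F(O) = 3/2 (F(O) = (O + 2*O)/((2*O)) = (3*O)*(1/(2*O)) = 3/2)
p = -8667 (p = -(9413 + 89²)/2 = -(9413 + 7921)/2 = -½*17334 = -8667)
Y(F(J(-4))) - p = -105/3/2 - 1*(-8667) = -105*⅔ + 8667 = -70 + 8667 = 8597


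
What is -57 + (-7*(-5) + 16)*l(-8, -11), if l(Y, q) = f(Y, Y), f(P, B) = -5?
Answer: -312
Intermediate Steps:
l(Y, q) = -5
-57 + (-7*(-5) + 16)*l(-8, -11) = -57 + (-7*(-5) + 16)*(-5) = -57 + (35 + 16)*(-5) = -57 + 51*(-5) = -57 - 255 = -312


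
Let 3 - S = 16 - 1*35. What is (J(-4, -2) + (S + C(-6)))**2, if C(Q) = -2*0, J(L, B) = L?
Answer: 324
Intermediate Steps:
S = 22 (S = 3 - (16 - 1*35) = 3 - (16 - 35) = 3 - 1*(-19) = 3 + 19 = 22)
C(Q) = 0
(J(-4, -2) + (S + C(-6)))**2 = (-4 + (22 + 0))**2 = (-4 + 22)**2 = 18**2 = 324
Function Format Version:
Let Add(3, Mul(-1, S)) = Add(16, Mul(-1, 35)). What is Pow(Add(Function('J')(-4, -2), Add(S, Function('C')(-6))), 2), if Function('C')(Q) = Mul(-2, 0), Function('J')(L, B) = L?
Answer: 324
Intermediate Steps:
S = 22 (S = Add(3, Mul(-1, Add(16, Mul(-1, 35)))) = Add(3, Mul(-1, Add(16, -35))) = Add(3, Mul(-1, -19)) = Add(3, 19) = 22)
Function('C')(Q) = 0
Pow(Add(Function('J')(-4, -2), Add(S, Function('C')(-6))), 2) = Pow(Add(-4, Add(22, 0)), 2) = Pow(Add(-4, 22), 2) = Pow(18, 2) = 324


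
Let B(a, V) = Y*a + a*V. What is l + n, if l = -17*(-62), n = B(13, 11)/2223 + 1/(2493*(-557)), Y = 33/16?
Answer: 7806354809/7405872 ≈ 1054.1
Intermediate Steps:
Y = 33/16 (Y = 33*(1/16) = 33/16 ≈ 2.0625)
B(a, V) = 33*a/16 + V*a (B(a, V) = 33*a/16 + a*V = 33*a/16 + V*a)
n = 565721/7405872 (n = ((1/16)*13*(33 + 16*11))/2223 + 1/(2493*(-557)) = ((1/16)*13*(33 + 176))*(1/2223) + (1/2493)*(-1/557) = ((1/16)*13*209)*(1/2223) - 1/1388601 = (2717/16)*(1/2223) - 1/1388601 = 11/144 - 1/1388601 = 565721/7405872 ≈ 0.076388)
l = 1054
l + n = 1054 + 565721/7405872 = 7806354809/7405872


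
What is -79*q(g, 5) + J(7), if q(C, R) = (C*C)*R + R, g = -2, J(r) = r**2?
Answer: -1926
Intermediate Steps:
q(C, R) = R + R*C**2 (q(C, R) = C**2*R + R = R*C**2 + R = R + R*C**2)
-79*q(g, 5) + J(7) = -395*(1 + (-2)**2) + 7**2 = -395*(1 + 4) + 49 = -395*5 + 49 = -79*25 + 49 = -1975 + 49 = -1926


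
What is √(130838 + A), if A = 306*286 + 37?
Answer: √218391 ≈ 467.32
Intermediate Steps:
A = 87553 (A = 87516 + 37 = 87553)
√(130838 + A) = √(130838 + 87553) = √218391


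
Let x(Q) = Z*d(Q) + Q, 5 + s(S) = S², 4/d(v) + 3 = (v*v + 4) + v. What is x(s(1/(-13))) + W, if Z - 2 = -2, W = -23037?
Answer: -3894097/169 ≈ -23042.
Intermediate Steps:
Z = 0 (Z = 2 - 2 = 0)
d(v) = 4/(1 + v + v²) (d(v) = 4/(-3 + ((v*v + 4) + v)) = 4/(-3 + ((v² + 4) + v)) = 4/(-3 + ((4 + v²) + v)) = 4/(-3 + (4 + v + v²)) = 4/(1 + v + v²))
s(S) = -5 + S²
x(Q) = Q (x(Q) = 0*(4/(1 + Q + Q²)) + Q = 0 + Q = Q)
x(s(1/(-13))) + W = (-5 + (1/(-13))²) - 23037 = (-5 + (-1/13)²) - 23037 = (-5 + 1/169) - 23037 = -844/169 - 23037 = -3894097/169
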